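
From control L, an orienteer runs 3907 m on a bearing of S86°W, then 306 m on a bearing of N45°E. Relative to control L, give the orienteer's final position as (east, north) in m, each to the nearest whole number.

Leg 1 (S86°W, 3907 m): east 3907 sin 266° = -3897.48, north 3907 cos 266° = -272.54
Leg 2 (N45°E, 306 m): east 306 sin 45° = 216.37, north 306 cos 45° = 216.37
Summing: -3681.11 m east, -56.16 m north → (-3681, -56).

(-3681, -56)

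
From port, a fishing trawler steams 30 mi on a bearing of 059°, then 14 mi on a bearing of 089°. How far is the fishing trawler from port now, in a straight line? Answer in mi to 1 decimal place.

42.7 mi

Leg 1 (059°, 30 mi): east 30 sin 59° = 25.72, north 30 cos 59° = 15.45
Leg 2 (089°, 14 mi): east 14 sin 89° = 14.00, north 14 cos 89° = 0.24
Net: 39.71 east, 15.70 north. Distance = √((39.71)² + (15.70)²) = 42.702 mi.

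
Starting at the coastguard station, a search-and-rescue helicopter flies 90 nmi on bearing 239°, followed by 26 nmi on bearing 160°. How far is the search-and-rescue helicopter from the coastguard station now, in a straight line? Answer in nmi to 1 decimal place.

Leg 1 (239°, 90 nmi): east 90 sin 239° = -77.15, north 90 cos 239° = -46.35
Leg 2 (160°, 26 nmi): east 26 sin 160° = 8.89, north 26 cos 160° = -24.43
Net: -68.25 east, -70.79 north. Distance = √((-68.25)² + (-70.79)²) = 98.331 nmi.

98.3 nmi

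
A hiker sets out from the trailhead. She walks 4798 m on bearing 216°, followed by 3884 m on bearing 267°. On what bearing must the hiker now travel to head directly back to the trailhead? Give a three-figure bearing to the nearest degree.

059°

Leg 1 (216°, 4798 m): east 4798 sin 216° = -2820.19, north 4798 cos 216° = -3881.66
Leg 2 (267°, 3884 m): east 3884 sin 267° = -3878.68, north 3884 cos 267° = -203.27
Net displacement: -6698.87 east, -4084.94 north. Direction back to start is (6698.87, 4084.94): bearing = atan2(6698.87, 4084.94) mod 360° = 58.63° ≈ 059°.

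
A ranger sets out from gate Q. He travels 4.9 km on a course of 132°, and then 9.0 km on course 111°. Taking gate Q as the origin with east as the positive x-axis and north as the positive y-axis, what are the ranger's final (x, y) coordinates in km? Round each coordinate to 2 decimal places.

Leg 1 (132°, 4.9 km): east 4.9 sin 132° = 3.64, north 4.9 cos 132° = -3.28
Leg 2 (111°, 9.0 km): east 9.0 sin 111° = 8.40, north 9.0 cos 111° = -3.23
Summing: 12.04 km east, -6.50 km north → (12.04, -6.50).

(12.04, -6.50)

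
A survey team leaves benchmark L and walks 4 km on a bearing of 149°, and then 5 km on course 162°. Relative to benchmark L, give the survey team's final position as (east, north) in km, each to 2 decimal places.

(3.61, -8.18)

Leg 1 (149°, 4 km): east 4 sin 149° = 2.06, north 4 cos 149° = -3.43
Leg 2 (162°, 5 km): east 5 sin 162° = 1.55, north 5 cos 162° = -4.76
Summing: 3.61 km east, -8.18 km north → (3.61, -8.18).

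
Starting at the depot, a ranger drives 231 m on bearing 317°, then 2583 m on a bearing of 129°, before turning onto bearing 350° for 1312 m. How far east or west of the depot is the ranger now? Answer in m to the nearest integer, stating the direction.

Leg 1 (317°, 231 m): east 231 sin 317° = -157.54, north 231 cos 317° = 168.94
Leg 2 (129°, 2583 m): east 2583 sin 129° = 2007.37, north 2583 cos 129° = -1625.53
Leg 3 (350°, 1312 m): east 1312 sin 350° = -227.83, north 1312 cos 350° = 1292.07
Net east component: 1622.00 m.

1622 m east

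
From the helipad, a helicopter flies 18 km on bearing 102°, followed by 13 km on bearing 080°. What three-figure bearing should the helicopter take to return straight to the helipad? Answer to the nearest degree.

Leg 1 (102°, 18 km): east 18 sin 102° = 17.61, north 18 cos 102° = -3.74
Leg 2 (080°, 13 km): east 13 sin 80° = 12.80, north 13 cos 80° = 2.26
Net displacement: 30.41 east, -1.48 north. Direction back to start is (-30.41, 1.48): bearing = atan2(-30.41, 1.48) mod 360° = 272.80° ≈ 273°.

273°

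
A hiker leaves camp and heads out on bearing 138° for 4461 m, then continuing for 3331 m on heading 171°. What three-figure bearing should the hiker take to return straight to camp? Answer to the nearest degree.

332°

Leg 1 (138°, 4461 m): east 4461 sin 138° = 2984.99, north 4461 cos 138° = -3315.17
Leg 2 (171°, 3331 m): east 3331 sin 171° = 521.08, north 3331 cos 171° = -3289.99
Net displacement: 3506.07 east, -6605.16 north. Direction back to start is (-3506.07, 6605.16): bearing = atan2(-3506.07, 6605.16) mod 360° = 332.04° ≈ 332°.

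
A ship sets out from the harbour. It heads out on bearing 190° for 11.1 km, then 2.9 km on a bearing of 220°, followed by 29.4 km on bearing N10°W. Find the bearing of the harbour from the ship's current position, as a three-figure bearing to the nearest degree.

Leg 1 (190°, 11.1 km): east 11.1 sin 190° = -1.93, north 11.1 cos 190° = -10.93
Leg 2 (220°, 2.9 km): east 2.9 sin 220° = -1.86, north 2.9 cos 220° = -2.22
Leg 3 (N10°W, 29.4 km): east 29.4 sin 350° = -5.11, north 29.4 cos 350° = 28.95
Net displacement: -8.90 east, 15.80 north. Direction back to start is (8.90, -15.80): bearing = atan2(8.90, -15.80) mod 360° = 150.62° ≈ 151°.

151°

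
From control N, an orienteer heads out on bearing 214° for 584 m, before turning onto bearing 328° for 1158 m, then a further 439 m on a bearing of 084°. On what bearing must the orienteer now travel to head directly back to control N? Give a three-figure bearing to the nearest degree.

Leg 1 (214°, 584 m): east 584 sin 214° = -326.57, north 584 cos 214° = -484.16
Leg 2 (328°, 1158 m): east 1158 sin 328° = -613.65, north 1158 cos 328° = 982.04
Leg 3 (084°, 439 m): east 439 sin 84° = 436.60, north 439 cos 84° = 45.89
Net displacement: -503.62 east, 543.77 north. Direction back to start is (503.62, -543.77): bearing = atan2(503.62, -543.77) mod 360° = 137.20° ≈ 137°.

137°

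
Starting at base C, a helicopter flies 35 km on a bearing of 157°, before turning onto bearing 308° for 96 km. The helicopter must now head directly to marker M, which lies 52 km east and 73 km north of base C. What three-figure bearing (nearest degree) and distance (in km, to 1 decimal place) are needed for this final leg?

068°, 122.9 km

Leg 1 (157°, 35 km): east 35 sin 157° = 13.68, north 35 cos 157° = -32.22
Leg 2 (308°, 96 km): east 96 sin 308° = -75.65, north 96 cos 308° = 59.10
Current position: (-61.97, 26.89). Target: (52, 73). Remaining: Δeast = 113.97, Δnorth = 46.11.
Bearing = atan2(113.97, 46.11) mod 360° = 67.97°; distance = √((113.97)² + (46.11)²) = 122.949 km.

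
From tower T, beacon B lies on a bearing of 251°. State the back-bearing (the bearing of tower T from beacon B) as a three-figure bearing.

071°

Back-bearing = 251° − 180° = 071°.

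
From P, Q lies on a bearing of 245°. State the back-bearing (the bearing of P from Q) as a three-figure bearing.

065°

Back-bearing = 245° − 180° = 065°.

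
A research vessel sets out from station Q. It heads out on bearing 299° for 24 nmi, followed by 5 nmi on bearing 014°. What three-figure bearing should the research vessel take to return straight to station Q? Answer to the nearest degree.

Leg 1 (299°, 24 nmi): east 24 sin 299° = -20.99, north 24 cos 299° = 11.64
Leg 2 (014°, 5 nmi): east 5 sin 14° = 1.21, north 5 cos 14° = 4.85
Net displacement: -19.78 east, 16.49 north. Direction back to start is (19.78, -16.49): bearing = atan2(19.78, -16.49) mod 360° = 129.81° ≈ 130°.

130°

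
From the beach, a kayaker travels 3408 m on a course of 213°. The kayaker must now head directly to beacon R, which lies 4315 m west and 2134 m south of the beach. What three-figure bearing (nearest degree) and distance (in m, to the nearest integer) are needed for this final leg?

286°, 2563 m

Leg 1 (213°, 3408 m): east 3408 sin 213° = -1856.13, north 3408 cos 213° = -2858.19
Current position: (-1856.13, -2858.19). Target: (-4315, -2134). Remaining: Δeast = -2458.87, Δnorth = 724.19.
Bearing = atan2(-2458.87, 724.19) mod 360° = 286.41°; distance = √((-2458.87)² + (724.19)²) = 2563.297 m.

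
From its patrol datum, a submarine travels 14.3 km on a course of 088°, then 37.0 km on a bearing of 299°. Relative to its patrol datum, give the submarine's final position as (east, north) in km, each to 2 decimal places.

Leg 1 (088°, 14.3 km): east 14.3 sin 88° = 14.29, north 14.3 cos 88° = 0.50
Leg 2 (299°, 37.0 km): east 37.0 sin 299° = -32.36, north 37.0 cos 299° = 17.94
Summing: -18.07 km east, 18.44 km north → (-18.07, 18.44).

(-18.07, 18.44)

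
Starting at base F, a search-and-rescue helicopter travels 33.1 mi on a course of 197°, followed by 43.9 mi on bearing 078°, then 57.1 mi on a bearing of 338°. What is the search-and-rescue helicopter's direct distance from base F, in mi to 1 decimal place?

32.7 mi

Leg 1 (197°, 33.1 mi): east 33.1 sin 197° = -9.68, north 33.1 cos 197° = -31.65
Leg 2 (078°, 43.9 mi): east 43.9 sin 78° = 42.94, north 43.9 cos 78° = 9.13
Leg 3 (338°, 57.1 mi): east 57.1 sin 338° = -21.39, north 57.1 cos 338° = 52.94
Net: 11.87 east, 30.42 north. Distance = √((11.87)² + (30.42)²) = 32.651 mi.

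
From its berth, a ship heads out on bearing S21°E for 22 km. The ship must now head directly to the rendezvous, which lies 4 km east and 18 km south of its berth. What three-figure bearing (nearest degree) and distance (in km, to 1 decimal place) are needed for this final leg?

Leg 1 (S21°E, 22 km): east 22 sin 159° = 7.88, north 22 cos 159° = -20.54
Current position: (7.88, -20.54). Target: (4, -18). Remaining: Δeast = -3.88, Δnorth = 2.54.
Bearing = atan2(-3.88, 2.54) mod 360° = 303.17°; distance = √((-3.88)² + (2.54)²) = 4.640 km.

303°, 4.6 km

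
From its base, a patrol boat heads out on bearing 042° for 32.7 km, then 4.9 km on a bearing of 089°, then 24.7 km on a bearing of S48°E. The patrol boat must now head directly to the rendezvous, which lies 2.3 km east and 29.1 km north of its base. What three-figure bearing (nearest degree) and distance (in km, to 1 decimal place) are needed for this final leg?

Leg 1 (042°, 32.7 km): east 32.7 sin 42° = 21.88, north 32.7 cos 42° = 24.30
Leg 2 (089°, 4.9 km): east 4.9 sin 89° = 4.90, north 4.9 cos 89° = 0.09
Leg 3 (S48°E, 24.7 km): east 24.7 sin 132° = 18.36, north 24.7 cos 132° = -16.53
Current position: (45.14, 7.86). Target: (2.3, 29.1). Remaining: Δeast = -42.84, Δnorth = 21.24.
Bearing = atan2(-42.84, 21.24) mod 360° = 296.38°; distance = √((-42.84)² + (21.24)²) = 47.813 km.

296°, 47.8 km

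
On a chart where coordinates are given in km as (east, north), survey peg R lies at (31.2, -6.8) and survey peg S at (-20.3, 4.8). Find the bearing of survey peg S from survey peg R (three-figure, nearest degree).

Δeast = -20.3 − 31.2 = -51.50; Δnorth = 4.8 − -6.8 = 11.60.
Bearing = atan2(Δeast, Δnorth) mod 360° = 282.69° ≈ 283°.

283°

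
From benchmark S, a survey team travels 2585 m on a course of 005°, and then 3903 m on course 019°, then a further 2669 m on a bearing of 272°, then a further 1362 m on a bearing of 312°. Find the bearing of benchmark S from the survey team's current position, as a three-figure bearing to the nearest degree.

163°

Leg 1 (005°, 2585 m): east 2585 sin 5° = 225.30, north 2585 cos 5° = 2575.16
Leg 2 (019°, 3903 m): east 3903 sin 19° = 1270.69, north 3903 cos 19° = 3690.36
Leg 3 (272°, 2669 m): east 2669 sin 272° = -2667.37, north 2669 cos 272° = 93.15
Leg 4 (312°, 1362 m): east 1362 sin 312° = -1012.16, north 1362 cos 312° = 911.36
Net displacement: -2183.55 east, 7270.02 north. Direction back to start is (2183.55, -7270.02): bearing = atan2(2183.55, -7270.02) mod 360° = 163.28° ≈ 163°.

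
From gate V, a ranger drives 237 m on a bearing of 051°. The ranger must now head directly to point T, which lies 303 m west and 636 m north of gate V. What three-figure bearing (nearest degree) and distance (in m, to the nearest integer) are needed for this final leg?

Leg 1 (051°, 237 m): east 237 sin 51° = 184.18, north 237 cos 51° = 149.15
Current position: (184.18, 149.15). Target: (-303, 636). Remaining: Δeast = -487.18, Δnorth = 486.85.
Bearing = atan2(-487.18, 486.85) mod 360° = 314.98°; distance = √((-487.18)² + (486.85)²) = 688.747 m.

315°, 689 m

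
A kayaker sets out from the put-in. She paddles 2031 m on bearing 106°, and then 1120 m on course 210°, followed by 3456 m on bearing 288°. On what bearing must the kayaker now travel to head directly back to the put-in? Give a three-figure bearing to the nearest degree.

Leg 1 (106°, 2031 m): east 2031 sin 106° = 1952.32, north 2031 cos 106° = -559.82
Leg 2 (210°, 1120 m): east 1120 sin 210° = -560.00, north 1120 cos 210° = -969.95
Leg 3 (288°, 3456 m): east 3456 sin 288° = -3286.85, north 3456 cos 288° = 1067.96
Net displacement: -1894.53 east, -461.81 north. Direction back to start is (1894.53, 461.81): bearing = atan2(1894.53, 461.81) mod 360° = 76.30° ≈ 076°.

076°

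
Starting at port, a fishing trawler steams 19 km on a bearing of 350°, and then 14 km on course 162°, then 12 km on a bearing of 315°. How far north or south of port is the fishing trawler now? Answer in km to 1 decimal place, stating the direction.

13.9 km north

Leg 1 (350°, 19 km): east 19 sin 350° = -3.30, north 19 cos 350° = 18.71
Leg 2 (162°, 14 km): east 14 sin 162° = 4.33, north 14 cos 162° = -13.31
Leg 3 (315°, 12 km): east 12 sin 315° = -8.49, north 12 cos 315° = 8.49
Net north component: 13.88 km.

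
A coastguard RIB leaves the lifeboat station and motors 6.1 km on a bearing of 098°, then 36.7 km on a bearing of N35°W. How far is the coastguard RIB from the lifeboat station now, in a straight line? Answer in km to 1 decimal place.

Leg 1 (098°, 6.1 km): east 6.1 sin 98° = 6.04, north 6.1 cos 98° = -0.85
Leg 2 (N35°W, 36.7 km): east 36.7 sin 325° = -21.05, north 36.7 cos 325° = 30.06
Net: -15.01 east, 29.21 north. Distance = √((-15.01)² + (29.21)²) = 32.844 km.

32.8 km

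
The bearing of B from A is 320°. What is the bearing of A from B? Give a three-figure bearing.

140°

Back-bearing = 320° − 180° = 140°.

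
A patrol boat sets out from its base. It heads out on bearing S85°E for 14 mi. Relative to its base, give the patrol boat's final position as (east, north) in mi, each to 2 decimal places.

(13.95, -1.22)

Leg 1 (S85°E, 14 mi): east 14 sin 95° = 13.95, north 14 cos 95° = -1.22
Summing: 13.95 mi east, -1.22 mi north → (13.95, -1.22).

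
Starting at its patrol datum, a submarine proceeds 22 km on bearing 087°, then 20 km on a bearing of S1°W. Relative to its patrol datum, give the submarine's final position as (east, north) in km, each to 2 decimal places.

Leg 1 (087°, 22 km): east 22 sin 87° = 21.97, north 22 cos 87° = 1.15
Leg 2 (S1°W, 20 km): east 20 sin 181° = -0.35, north 20 cos 181° = -20.00
Summing: 21.62 km east, -18.85 km north → (21.62, -18.85).

(21.62, -18.85)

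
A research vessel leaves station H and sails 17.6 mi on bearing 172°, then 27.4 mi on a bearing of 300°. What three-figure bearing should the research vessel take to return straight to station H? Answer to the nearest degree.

Leg 1 (172°, 17.6 mi): east 17.6 sin 172° = 2.45, north 17.6 cos 172° = -17.43
Leg 2 (300°, 27.4 mi): east 27.4 sin 300° = -23.73, north 27.4 cos 300° = 13.70
Net displacement: -21.28 east, -3.73 north. Direction back to start is (21.28, 3.73): bearing = atan2(21.28, 3.73) mod 360° = 80.06° ≈ 080°.

080°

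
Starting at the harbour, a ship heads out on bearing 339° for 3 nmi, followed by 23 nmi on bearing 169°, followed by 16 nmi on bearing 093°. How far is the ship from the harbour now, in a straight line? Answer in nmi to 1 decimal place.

Leg 1 (339°, 3 nmi): east 3 sin 339° = -1.08, north 3 cos 339° = 2.80
Leg 2 (169°, 23 nmi): east 23 sin 169° = 4.39, north 23 cos 169° = -22.58
Leg 3 (093°, 16 nmi): east 16 sin 93° = 15.98, north 16 cos 93° = -0.84
Net: 19.29 east, -20.61 north. Distance = √((19.29)² + (-20.61)²) = 28.233 nmi.

28.2 nmi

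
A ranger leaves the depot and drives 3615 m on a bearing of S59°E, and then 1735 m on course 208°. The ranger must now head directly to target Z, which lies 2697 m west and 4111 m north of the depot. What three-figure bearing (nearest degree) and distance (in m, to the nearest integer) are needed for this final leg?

326°, 9007 m

Leg 1 (S59°E, 3615 m): east 3615 sin 121° = 3098.66, north 3615 cos 121° = -1861.86
Leg 2 (208°, 1735 m): east 1735 sin 208° = -814.53, north 1735 cos 208° = -1531.91
Current position: (2284.13, -3393.78). Target: (-2697, 4111). Remaining: Δeast = -4981.13, Δnorth = 7504.78.
Bearing = atan2(-4981.13, 7504.78) mod 360° = 326.43°; distance = √((-4981.13)² + (7504.78)²) = 9007.402 m.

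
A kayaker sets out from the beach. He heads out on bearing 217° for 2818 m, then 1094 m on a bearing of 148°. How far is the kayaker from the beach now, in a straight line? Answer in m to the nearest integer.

Leg 1 (217°, 2818 m): east 2818 sin 217° = -1695.91, north 2818 cos 217° = -2250.55
Leg 2 (148°, 1094 m): east 1094 sin 148° = 579.73, north 1094 cos 148° = -927.76
Net: -1116.18 east, -3178.32 north. Distance = √((-1116.18)² + (-3178.32)²) = 3368.617 m.

3369 m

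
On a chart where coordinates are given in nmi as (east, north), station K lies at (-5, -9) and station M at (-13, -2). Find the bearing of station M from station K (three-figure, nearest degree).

Δeast = -13 − -5 = -8.00; Δnorth = -2 − -9 = 7.00.
Bearing = atan2(Δeast, Δnorth) mod 360° = 311.19° ≈ 311°.

311°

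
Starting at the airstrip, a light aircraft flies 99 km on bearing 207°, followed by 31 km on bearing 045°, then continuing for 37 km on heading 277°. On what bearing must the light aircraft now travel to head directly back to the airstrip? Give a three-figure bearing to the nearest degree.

044°

Leg 1 (207°, 99 km): east 99 sin 207° = -44.95, north 99 cos 207° = -88.21
Leg 2 (045°, 31 km): east 31 sin 45° = 21.92, north 31 cos 45° = 21.92
Leg 3 (277°, 37 km): east 37 sin 277° = -36.72, north 37 cos 277° = 4.51
Net displacement: -59.75 east, -61.78 north. Direction back to start is (59.75, 61.78): bearing = atan2(59.75, 61.78) mod 360° = 44.04° ≈ 044°.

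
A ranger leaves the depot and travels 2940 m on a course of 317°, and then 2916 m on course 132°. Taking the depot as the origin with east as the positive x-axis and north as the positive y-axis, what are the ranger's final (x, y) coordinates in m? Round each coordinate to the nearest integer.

Leg 1 (317°, 2940 m): east 2940 sin 317° = -2005.08, north 2940 cos 317° = 2150.18
Leg 2 (132°, 2916 m): east 2916 sin 132° = 2167.01, north 2916 cos 132° = -1951.18
Summing: 161.94 m east, 199.00 m north → (162, 199).

(162, 199)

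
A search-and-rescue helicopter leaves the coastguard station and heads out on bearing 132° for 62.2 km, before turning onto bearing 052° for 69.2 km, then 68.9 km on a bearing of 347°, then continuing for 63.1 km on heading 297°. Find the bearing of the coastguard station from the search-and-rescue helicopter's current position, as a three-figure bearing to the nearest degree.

Leg 1 (132°, 62.2 km): east 62.2 sin 132° = 46.22, north 62.2 cos 132° = -41.62
Leg 2 (052°, 69.2 km): east 69.2 sin 52° = 54.53, north 69.2 cos 52° = 42.60
Leg 3 (347°, 68.9 km): east 68.9 sin 347° = -15.50, north 68.9 cos 347° = 67.13
Leg 4 (297°, 63.1 km): east 63.1 sin 297° = -56.22, north 63.1 cos 297° = 28.65
Net displacement: 29.03 east, 96.76 north. Direction back to start is (-29.03, -96.76): bearing = atan2(-29.03, -96.76) mod 360° = 196.70° ≈ 197°.

197°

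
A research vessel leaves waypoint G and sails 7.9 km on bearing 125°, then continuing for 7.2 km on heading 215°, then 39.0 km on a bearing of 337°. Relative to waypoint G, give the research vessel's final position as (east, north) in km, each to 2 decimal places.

(-12.90, 25.47)

Leg 1 (125°, 7.9 km): east 7.9 sin 125° = 6.47, north 7.9 cos 125° = -4.53
Leg 2 (215°, 7.2 km): east 7.2 sin 215° = -4.13, north 7.2 cos 215° = -5.90
Leg 3 (337°, 39.0 km): east 39.0 sin 337° = -15.24, north 39.0 cos 337° = 35.90
Summing: -12.90 km east, 25.47 km north → (-12.90, 25.47).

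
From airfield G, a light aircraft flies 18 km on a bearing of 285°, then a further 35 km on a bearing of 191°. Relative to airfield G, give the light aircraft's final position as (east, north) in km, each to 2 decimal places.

(-24.06, -29.70)

Leg 1 (285°, 18 km): east 18 sin 285° = -17.39, north 18 cos 285° = 4.66
Leg 2 (191°, 35 km): east 35 sin 191° = -6.68, north 35 cos 191° = -34.36
Summing: -24.06 km east, -29.70 km north → (-24.06, -29.70).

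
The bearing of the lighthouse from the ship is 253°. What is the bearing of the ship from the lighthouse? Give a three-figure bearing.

Back-bearing = 253° − 180° = 073°.

073°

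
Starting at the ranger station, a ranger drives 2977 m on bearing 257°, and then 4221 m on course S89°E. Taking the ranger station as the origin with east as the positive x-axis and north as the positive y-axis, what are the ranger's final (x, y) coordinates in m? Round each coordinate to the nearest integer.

(1320, -743)

Leg 1 (257°, 2977 m): east 2977 sin 257° = -2900.70, north 2977 cos 257° = -669.68
Leg 2 (S89°E, 4221 m): east 4221 sin 91° = 4220.36, north 4221 cos 91° = -73.67
Summing: 1319.66 m east, -743.35 m north → (1320, -743).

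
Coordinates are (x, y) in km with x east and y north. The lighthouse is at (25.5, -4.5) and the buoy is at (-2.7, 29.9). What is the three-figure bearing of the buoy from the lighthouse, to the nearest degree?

321°

Δeast = -2.7 − 25.5 = -28.20; Δnorth = 29.9 − -4.5 = 34.40.
Bearing = atan2(Δeast, Δnorth) mod 360° = 320.66° ≈ 321°.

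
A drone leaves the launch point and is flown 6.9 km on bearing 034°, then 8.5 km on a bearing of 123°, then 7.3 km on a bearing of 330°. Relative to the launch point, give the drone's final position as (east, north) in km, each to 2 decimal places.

Leg 1 (034°, 6.9 km): east 6.9 sin 34° = 3.86, north 6.9 cos 34° = 5.72
Leg 2 (123°, 8.5 km): east 8.5 sin 123° = 7.13, north 8.5 cos 123° = -4.63
Leg 3 (330°, 7.3 km): east 7.3 sin 330° = -3.65, north 7.3 cos 330° = 6.32
Summing: 7.34 km east, 7.41 km north → (7.34, 7.41).

(7.34, 7.41)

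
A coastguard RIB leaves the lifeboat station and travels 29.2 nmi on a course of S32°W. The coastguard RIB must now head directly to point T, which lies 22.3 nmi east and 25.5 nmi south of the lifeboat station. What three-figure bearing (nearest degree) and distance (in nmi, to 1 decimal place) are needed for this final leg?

Leg 1 (S32°W, 29.2 nmi): east 29.2 sin 212° = -15.47, north 29.2 cos 212° = -24.76
Current position: (-15.47, -24.76). Target: (22.3, -25.5). Remaining: Δeast = 37.77, Δnorth = -0.74.
Bearing = atan2(37.77, -0.74) mod 360° = 91.12°; distance = √((37.77)² + (-0.74)²) = 37.781 nmi.

091°, 37.8 nmi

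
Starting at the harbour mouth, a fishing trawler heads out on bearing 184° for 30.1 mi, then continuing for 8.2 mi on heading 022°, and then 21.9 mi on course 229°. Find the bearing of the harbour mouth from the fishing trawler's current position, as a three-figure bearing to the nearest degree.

023°

Leg 1 (184°, 30.1 mi): east 30.1 sin 184° = -2.10, north 30.1 cos 184° = -30.03
Leg 2 (022°, 8.2 mi): east 8.2 sin 22° = 3.07, north 8.2 cos 22° = 7.60
Leg 3 (229°, 21.9 mi): east 21.9 sin 229° = -16.53, north 21.9 cos 229° = -14.37
Net displacement: -15.56 east, -36.79 north. Direction back to start is (15.56, 36.79): bearing = atan2(15.56, 36.79) mod 360° = 22.92° ≈ 023°.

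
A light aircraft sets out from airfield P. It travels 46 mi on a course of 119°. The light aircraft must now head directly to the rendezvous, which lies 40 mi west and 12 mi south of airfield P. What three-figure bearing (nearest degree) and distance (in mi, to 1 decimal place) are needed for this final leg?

Leg 1 (119°, 46 mi): east 46 sin 119° = 40.23, north 46 cos 119° = -22.30
Current position: (40.23, -22.30). Target: (-40, -12). Remaining: Δeast = -80.23, Δnorth = 10.30.
Bearing = atan2(-80.23, 10.30) mod 360° = 277.32°; distance = √((-80.23)² + (10.30)²) = 80.891 mi.

277°, 80.9 mi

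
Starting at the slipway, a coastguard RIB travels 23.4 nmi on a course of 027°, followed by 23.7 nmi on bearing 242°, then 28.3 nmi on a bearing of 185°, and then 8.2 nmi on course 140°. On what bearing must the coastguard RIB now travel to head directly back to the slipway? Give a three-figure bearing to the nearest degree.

Leg 1 (027°, 23.4 nmi): east 23.4 sin 27° = 10.62, north 23.4 cos 27° = 20.85
Leg 2 (242°, 23.7 nmi): east 23.7 sin 242° = -20.93, north 23.7 cos 242° = -11.13
Leg 3 (185°, 28.3 nmi): east 28.3 sin 185° = -2.47, north 28.3 cos 185° = -28.19
Leg 4 (140°, 8.2 nmi): east 8.2 sin 140° = 5.27, north 8.2 cos 140° = -6.28
Net displacement: -7.50 east, -24.75 north. Direction back to start is (7.50, 24.75): bearing = atan2(7.50, 24.75) mod 360° = 16.85° ≈ 017°.

017°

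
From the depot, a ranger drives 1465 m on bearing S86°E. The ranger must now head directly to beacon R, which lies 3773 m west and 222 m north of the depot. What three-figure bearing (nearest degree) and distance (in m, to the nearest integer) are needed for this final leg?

Leg 1 (S86°E, 1465 m): east 1465 sin 94° = 1461.43, north 1465 cos 94° = -102.19
Current position: (1461.43, -102.19). Target: (-3773, 222). Remaining: Δeast = -5234.43, Δnorth = 324.19.
Bearing = atan2(-5234.43, 324.19) mod 360° = 273.54°; distance = √((-5234.43)² + (324.19)²) = 5244.461 m.

274°, 5244 m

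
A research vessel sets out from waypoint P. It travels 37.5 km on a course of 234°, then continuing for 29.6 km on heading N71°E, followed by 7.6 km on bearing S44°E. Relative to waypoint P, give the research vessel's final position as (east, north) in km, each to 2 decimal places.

Leg 1 (234°, 37.5 km): east 37.5 sin 234° = -30.34, north 37.5 cos 234° = -22.04
Leg 2 (N71°E, 29.6 km): east 29.6 sin 71° = 27.99, north 29.6 cos 71° = 9.64
Leg 3 (S44°E, 7.6 km): east 7.6 sin 136° = 5.28, north 7.6 cos 136° = -5.47
Summing: 2.93 km east, -17.87 km north → (2.93, -17.87).

(2.93, -17.87)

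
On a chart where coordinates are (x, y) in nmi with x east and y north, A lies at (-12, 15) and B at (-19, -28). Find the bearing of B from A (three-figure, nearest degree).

Δeast = -19 − -12 = -7.00; Δnorth = -28 − 15 = -43.00.
Bearing = atan2(Δeast, Δnorth) mod 360° = 189.25° ≈ 189°.

189°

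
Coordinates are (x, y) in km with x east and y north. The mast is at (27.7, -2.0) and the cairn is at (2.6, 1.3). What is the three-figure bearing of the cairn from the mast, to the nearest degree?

277°

Δeast = 2.6 − 27.7 = -25.10; Δnorth = 1.3 − -2.0 = 3.30.
Bearing = atan2(Δeast, Δnorth) mod 360° = 277.49° ≈ 277°.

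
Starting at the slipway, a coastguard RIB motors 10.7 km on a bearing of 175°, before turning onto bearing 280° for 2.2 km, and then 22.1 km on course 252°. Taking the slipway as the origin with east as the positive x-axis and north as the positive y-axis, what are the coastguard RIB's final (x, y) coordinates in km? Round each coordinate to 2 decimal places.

Leg 1 (175°, 10.7 km): east 10.7 sin 175° = 0.93, north 10.7 cos 175° = -10.66
Leg 2 (280°, 2.2 km): east 2.2 sin 280° = -2.17, north 2.2 cos 280° = 0.38
Leg 3 (252°, 22.1 km): east 22.1 sin 252° = -21.02, north 22.1 cos 252° = -6.83
Summing: -22.25 km east, -17.11 km north → (-22.25, -17.11).

(-22.25, -17.11)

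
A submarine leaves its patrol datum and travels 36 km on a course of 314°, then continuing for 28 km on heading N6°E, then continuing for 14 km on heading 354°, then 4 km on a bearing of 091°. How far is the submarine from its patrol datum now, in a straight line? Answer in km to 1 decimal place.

69.8 km

Leg 1 (314°, 36 km): east 36 sin 314° = -25.90, north 36 cos 314° = 25.01
Leg 2 (N6°E, 28 km): east 28 sin 6° = 2.93, north 28 cos 6° = 27.85
Leg 3 (354°, 14 km): east 14 sin 354° = -1.46, north 14 cos 354° = 13.92
Leg 4 (091°, 4 km): east 4 sin 91° = 4.00, north 4 cos 91° = -0.07
Net: -20.43 east, 66.71 north. Distance = √((-20.43)² + (66.71)²) = 69.767 km.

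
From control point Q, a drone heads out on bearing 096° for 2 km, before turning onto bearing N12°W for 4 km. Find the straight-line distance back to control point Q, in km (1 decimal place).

Leg 1 (096°, 2 km): east 2 sin 96° = 1.99, north 2 cos 96° = -0.21
Leg 2 (N12°W, 4 km): east 4 sin 348° = -0.83, north 4 cos 348° = 3.91
Net: 1.16 east, 3.70 north. Distance = √((1.16)² + (3.70)²) = 3.880 km.

3.9 km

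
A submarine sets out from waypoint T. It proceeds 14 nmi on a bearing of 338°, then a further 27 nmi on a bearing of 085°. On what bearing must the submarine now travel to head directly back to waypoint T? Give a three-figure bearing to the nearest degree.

Leg 1 (338°, 14 nmi): east 14 sin 338° = -5.24, north 14 cos 338° = 12.98
Leg 2 (085°, 27 nmi): east 27 sin 85° = 26.90, north 27 cos 85° = 2.35
Net displacement: 21.65 east, 15.33 north. Direction back to start is (-21.65, -15.33): bearing = atan2(-21.65, -15.33) mod 360° = 234.70° ≈ 235°.

235°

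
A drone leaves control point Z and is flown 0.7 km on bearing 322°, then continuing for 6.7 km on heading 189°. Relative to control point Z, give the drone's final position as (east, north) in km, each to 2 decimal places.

(-1.48, -6.07)

Leg 1 (322°, 0.7 km): east 0.7 sin 322° = -0.43, north 0.7 cos 322° = 0.55
Leg 2 (189°, 6.7 km): east 6.7 sin 189° = -1.05, north 6.7 cos 189° = -6.62
Summing: -1.48 km east, -6.07 km north → (-1.48, -6.07).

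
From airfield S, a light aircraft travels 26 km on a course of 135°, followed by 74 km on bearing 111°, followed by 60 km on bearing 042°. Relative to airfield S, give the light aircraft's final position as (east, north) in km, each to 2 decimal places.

(127.62, -0.32)

Leg 1 (135°, 26 km): east 26 sin 135° = 18.38, north 26 cos 135° = -18.38
Leg 2 (111°, 74 km): east 74 sin 111° = 69.08, north 74 cos 111° = -26.52
Leg 3 (042°, 60 km): east 60 sin 42° = 40.15, north 60 cos 42° = 44.59
Summing: 127.62 km east, -0.32 km north → (127.62, -0.32).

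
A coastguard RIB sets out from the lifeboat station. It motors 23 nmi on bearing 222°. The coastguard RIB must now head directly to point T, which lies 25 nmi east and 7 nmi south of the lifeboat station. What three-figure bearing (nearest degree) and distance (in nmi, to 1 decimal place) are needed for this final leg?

076°, 41.6 nmi

Leg 1 (222°, 23 nmi): east 23 sin 222° = -15.39, north 23 cos 222° = -17.09
Current position: (-15.39, -17.09). Target: (25, -7). Remaining: Δeast = 40.39, Δnorth = 10.09.
Bearing = atan2(40.39, 10.09) mod 360° = 75.97°; distance = √((40.39)² + (10.09)²) = 41.632 nmi.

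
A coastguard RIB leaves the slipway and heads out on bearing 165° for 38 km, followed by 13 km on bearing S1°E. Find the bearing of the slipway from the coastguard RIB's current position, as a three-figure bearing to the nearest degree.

Leg 1 (165°, 38 km): east 38 sin 165° = 9.84, north 38 cos 165° = -36.71
Leg 2 (S1°E, 13 km): east 13 sin 179° = 0.23, north 13 cos 179° = -13.00
Net displacement: 10.06 east, -49.70 north. Direction back to start is (-10.06, 49.70): bearing = atan2(-10.06, 49.70) mod 360° = 348.56° ≈ 349°.

349°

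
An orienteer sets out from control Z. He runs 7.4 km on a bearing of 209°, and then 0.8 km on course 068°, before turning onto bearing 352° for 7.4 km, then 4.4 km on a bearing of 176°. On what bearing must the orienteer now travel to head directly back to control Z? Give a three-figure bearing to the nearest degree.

048°

Leg 1 (209°, 7.4 km): east 7.4 sin 209° = -3.59, north 7.4 cos 209° = -6.47
Leg 2 (068°, 0.8 km): east 0.8 sin 68° = 0.74, north 0.8 cos 68° = 0.30
Leg 3 (352°, 7.4 km): east 7.4 sin 352° = -1.03, north 7.4 cos 352° = 7.33
Leg 4 (176°, 4.4 km): east 4.4 sin 176° = 0.31, north 4.4 cos 176° = -4.39
Net displacement: -3.57 east, -3.23 north. Direction back to start is (3.57, 3.23): bearing = atan2(3.57, 3.23) mod 360° = 47.82° ≈ 048°.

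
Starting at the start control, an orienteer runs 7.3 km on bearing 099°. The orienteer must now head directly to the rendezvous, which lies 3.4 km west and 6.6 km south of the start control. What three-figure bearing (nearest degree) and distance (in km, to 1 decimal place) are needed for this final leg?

Leg 1 (099°, 7.3 km): east 7.3 sin 99° = 7.21, north 7.3 cos 99° = -1.14
Current position: (7.21, -1.14). Target: (-3.4, -6.6). Remaining: Δeast = -10.61, Δnorth = -5.46.
Bearing = atan2(-10.61, -5.46) mod 360° = 242.78°; distance = √((-10.61)² + (-5.46)²) = 11.932 km.

243°, 11.9 km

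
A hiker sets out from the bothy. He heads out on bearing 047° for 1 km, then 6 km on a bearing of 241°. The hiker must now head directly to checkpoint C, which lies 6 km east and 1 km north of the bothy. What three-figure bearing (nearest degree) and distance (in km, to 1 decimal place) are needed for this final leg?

Leg 1 (047°, 1 km): east 1 sin 47° = 0.73, north 1 cos 47° = 0.68
Leg 2 (241°, 6 km): east 6 sin 241° = -5.25, north 6 cos 241° = -2.91
Current position: (-4.52, -2.23). Target: (6, 1). Remaining: Δeast = 10.52, Δnorth = 3.23.
Bearing = atan2(10.52, 3.23) mod 360° = 72.94°; distance = √((10.52)² + (3.23)²) = 11.000 km.

073°, 11.0 km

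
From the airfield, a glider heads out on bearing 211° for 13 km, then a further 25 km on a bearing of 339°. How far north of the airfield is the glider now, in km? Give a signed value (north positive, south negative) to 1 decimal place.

Leg 1 (211°, 13 km): east 13 sin 211° = -6.70, north 13 cos 211° = -11.14
Leg 2 (339°, 25 km): east 25 sin 339° = -8.96, north 25 cos 339° = 23.34
Net north component: 12.20 km.

12.2 km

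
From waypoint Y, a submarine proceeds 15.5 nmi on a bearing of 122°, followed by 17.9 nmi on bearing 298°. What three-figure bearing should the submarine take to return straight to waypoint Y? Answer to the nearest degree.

094°

Leg 1 (122°, 15.5 nmi): east 15.5 sin 122° = 13.14, north 15.5 cos 122° = -8.21
Leg 2 (298°, 17.9 nmi): east 17.9 sin 298° = -15.80, north 17.9 cos 298° = 8.40
Net displacement: -2.66 east, 0.19 north. Direction back to start is (2.66, -0.19): bearing = atan2(2.66, -0.19) mod 360° = 94.08° ≈ 094°.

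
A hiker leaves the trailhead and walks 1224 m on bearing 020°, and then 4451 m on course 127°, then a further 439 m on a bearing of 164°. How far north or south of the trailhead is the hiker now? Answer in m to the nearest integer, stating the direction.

1950 m south

Leg 1 (020°, 1224 m): east 1224 sin 20° = 418.63, north 1224 cos 20° = 1150.18
Leg 2 (127°, 4451 m): east 4451 sin 127° = 3554.73, north 4451 cos 127° = -2678.68
Leg 3 (164°, 439 m): east 439 sin 164° = 121.00, north 439 cos 164° = -421.99
Net north component: -1950.49 m.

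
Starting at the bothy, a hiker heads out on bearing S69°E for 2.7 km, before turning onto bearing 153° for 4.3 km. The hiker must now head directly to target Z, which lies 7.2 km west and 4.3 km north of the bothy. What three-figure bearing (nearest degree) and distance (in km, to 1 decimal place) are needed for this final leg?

Leg 1 (S69°E, 2.7 km): east 2.7 sin 111° = 2.52, north 2.7 cos 111° = -0.97
Leg 2 (153°, 4.3 km): east 4.3 sin 153° = 1.95, north 4.3 cos 153° = -3.83
Current position: (4.47, -4.80). Target: (-7.2, 4.3). Remaining: Δeast = -11.67, Δnorth = 9.10.
Bearing = atan2(-11.67, 9.10) mod 360° = 307.94°; distance = √((-11.67)² + (9.10)²) = 14.800 km.

308°, 14.8 km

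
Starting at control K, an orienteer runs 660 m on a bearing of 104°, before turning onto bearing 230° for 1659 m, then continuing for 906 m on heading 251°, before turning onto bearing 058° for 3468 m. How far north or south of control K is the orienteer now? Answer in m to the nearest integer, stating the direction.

Leg 1 (104°, 660 m): east 660 sin 104° = 640.40, north 660 cos 104° = -159.67
Leg 2 (230°, 1659 m): east 1659 sin 230° = -1270.87, north 1659 cos 230° = -1066.38
Leg 3 (251°, 906 m): east 906 sin 251° = -856.64, north 906 cos 251° = -294.96
Leg 4 (058°, 3468 m): east 3468 sin 58° = 2941.03, north 3468 cos 58° = 1837.76
Net north component: 316.74 m.

317 m north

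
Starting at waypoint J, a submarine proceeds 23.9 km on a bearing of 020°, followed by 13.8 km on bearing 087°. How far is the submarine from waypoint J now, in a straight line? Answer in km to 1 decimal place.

31.9 km

Leg 1 (020°, 23.9 km): east 23.9 sin 20° = 8.17, north 23.9 cos 20° = 22.46
Leg 2 (087°, 13.8 km): east 13.8 sin 87° = 13.78, north 13.8 cos 87° = 0.72
Net: 21.96 east, 23.18 north. Distance = √((21.96)² + (23.18)²) = 31.928 km.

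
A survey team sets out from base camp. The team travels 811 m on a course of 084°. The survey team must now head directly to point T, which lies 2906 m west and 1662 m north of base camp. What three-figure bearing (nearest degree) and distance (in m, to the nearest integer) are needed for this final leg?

293°, 4034 m

Leg 1 (084°, 811 m): east 811 sin 84° = 806.56, north 811 cos 84° = 84.77
Current position: (806.56, 84.77). Target: (-2906, 1662). Remaining: Δeast = -3712.56, Δnorth = 1577.23.
Bearing = atan2(-3712.56, 1577.23) mod 360° = 293.02°; distance = √((-3712.56)² + (1577.23)²) = 4033.699 m.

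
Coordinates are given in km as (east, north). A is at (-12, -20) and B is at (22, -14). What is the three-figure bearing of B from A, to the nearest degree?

080°

Δeast = 22 − -12 = 34.00; Δnorth = -14 − -20 = 6.00.
Bearing = atan2(Δeast, Δnorth) mod 360° = 79.99° ≈ 080°.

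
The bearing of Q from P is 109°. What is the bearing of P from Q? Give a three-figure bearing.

289°

Back-bearing = 109° + 180° = 289°.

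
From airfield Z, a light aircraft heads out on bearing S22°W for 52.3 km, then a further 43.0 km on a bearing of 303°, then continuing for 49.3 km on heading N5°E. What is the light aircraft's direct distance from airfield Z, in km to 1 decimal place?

Leg 1 (S22°W, 52.3 km): east 52.3 sin 202° = -19.59, north 52.3 cos 202° = -48.49
Leg 2 (303°, 43.0 km): east 43.0 sin 303° = -36.06, north 43.0 cos 303° = 23.42
Leg 3 (N5°E, 49.3 km): east 49.3 sin 5° = 4.30, north 49.3 cos 5° = 49.11
Net: -51.36 east, 24.04 north. Distance = √((-51.36)² + (24.04)²) = 56.706 km.

56.7 km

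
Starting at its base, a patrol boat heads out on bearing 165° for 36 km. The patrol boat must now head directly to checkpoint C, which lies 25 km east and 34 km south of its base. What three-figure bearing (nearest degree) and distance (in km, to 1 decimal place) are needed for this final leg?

Leg 1 (165°, 36 km): east 36 sin 165° = 9.32, north 36 cos 165° = -34.77
Current position: (9.32, -34.77). Target: (25, -34). Remaining: Δeast = 15.68, Δnorth = 0.77.
Bearing = atan2(15.68, 0.77) mod 360° = 87.18°; distance = √((15.68)² + (0.77)²) = 15.702 km.

087°, 15.7 km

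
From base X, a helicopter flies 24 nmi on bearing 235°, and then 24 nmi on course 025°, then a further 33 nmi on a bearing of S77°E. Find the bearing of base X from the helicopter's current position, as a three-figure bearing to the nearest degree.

Leg 1 (235°, 24 nmi): east 24 sin 235° = -19.66, north 24 cos 235° = -13.77
Leg 2 (025°, 24 nmi): east 24 sin 25° = 10.14, north 24 cos 25° = 21.75
Leg 3 (S77°E, 33 nmi): east 33 sin 103° = 32.15, north 33 cos 103° = -7.42
Net displacement: 22.64 east, 0.56 north. Direction back to start is (-22.64, -0.56): bearing = atan2(-22.64, -0.56) mod 360° = 268.58° ≈ 269°.

269°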